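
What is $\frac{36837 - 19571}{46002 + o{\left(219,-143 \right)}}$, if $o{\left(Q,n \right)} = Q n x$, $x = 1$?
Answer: $\frac{194}{165} \approx 1.1758$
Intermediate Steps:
$o{\left(Q,n \right)} = Q n$ ($o{\left(Q,n \right)} = Q n 1 = Q n$)
$\frac{36837 - 19571}{46002 + o{\left(219,-143 \right)}} = \frac{36837 - 19571}{46002 + 219 \left(-143\right)} = \frac{17266}{46002 - 31317} = \frac{17266}{14685} = 17266 \cdot \frac{1}{14685} = \frac{194}{165}$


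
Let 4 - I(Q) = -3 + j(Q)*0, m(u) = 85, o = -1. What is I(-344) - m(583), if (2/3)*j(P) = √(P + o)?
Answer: -78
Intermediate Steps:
j(P) = 3*√(-1 + P)/2 (j(P) = 3*√(P - 1)/2 = 3*√(-1 + P)/2)
I(Q) = 7 (I(Q) = 4 - (-3 + (3*√(-1 + Q)/2)*0) = 4 - (-3 + 0) = 4 - 1*(-3) = 4 + 3 = 7)
I(-344) - m(583) = 7 - 1*85 = 7 - 85 = -78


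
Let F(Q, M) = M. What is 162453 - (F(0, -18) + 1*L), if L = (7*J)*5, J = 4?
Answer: 162331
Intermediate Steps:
L = 140 (L = (7*4)*5 = 28*5 = 140)
162453 - (F(0, -18) + 1*L) = 162453 - (-18 + 1*140) = 162453 - (-18 + 140) = 162453 - 1*122 = 162453 - 122 = 162331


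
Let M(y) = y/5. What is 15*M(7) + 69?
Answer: 90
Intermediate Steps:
M(y) = y/5 (M(y) = y*(1/5) = y/5)
15*M(7) + 69 = 15*((1/5)*7) + 69 = 15*(7/5) + 69 = 21 + 69 = 90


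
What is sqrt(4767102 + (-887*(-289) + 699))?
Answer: 4*sqrt(314009) ≈ 2241.5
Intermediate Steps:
sqrt(4767102 + (-887*(-289) + 699)) = sqrt(4767102 + (256343 + 699)) = sqrt(4767102 + 257042) = sqrt(5024144) = 4*sqrt(314009)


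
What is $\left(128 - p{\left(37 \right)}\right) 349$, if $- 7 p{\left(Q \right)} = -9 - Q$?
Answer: $\frac{296650}{7} \approx 42379.0$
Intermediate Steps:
$p{\left(Q \right)} = \frac{9}{7} + \frac{Q}{7}$ ($p{\left(Q \right)} = - \frac{-9 - Q}{7} = \frac{9}{7} + \frac{Q}{7}$)
$\left(128 - p{\left(37 \right)}\right) 349 = \left(128 - \left(\frac{9}{7} + \frac{1}{7} \cdot 37\right)\right) 349 = \left(128 - \left(\frac{9}{7} + \frac{37}{7}\right)\right) 349 = \left(128 - \frac{46}{7}\right) 349 = \frac{850}{7} \cdot 349 = \frac{296650}{7}$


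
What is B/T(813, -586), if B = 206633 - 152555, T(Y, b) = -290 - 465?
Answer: -54078/755 ≈ -71.626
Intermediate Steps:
T(Y, b) = -755
B = 54078
B/T(813, -586) = 54078/(-755) = 54078*(-1/755) = -54078/755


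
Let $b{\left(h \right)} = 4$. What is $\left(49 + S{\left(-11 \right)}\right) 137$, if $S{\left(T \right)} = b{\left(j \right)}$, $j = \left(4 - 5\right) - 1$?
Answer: $7261$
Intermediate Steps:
$j = -2$ ($j = -1 - 1 = -2$)
$S{\left(T \right)} = 4$
$\left(49 + S{\left(-11 \right)}\right) 137 = \left(49 + 4\right) 137 = 53 \cdot 137 = 7261$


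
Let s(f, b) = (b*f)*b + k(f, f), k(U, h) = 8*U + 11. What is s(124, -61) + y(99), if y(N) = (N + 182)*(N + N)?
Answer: 518045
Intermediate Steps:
k(U, h) = 11 + 8*U
s(f, b) = 11 + 8*f + f*b**2 (s(f, b) = (b*f)*b + (11 + 8*f) = f*b**2 + (11 + 8*f) = 11 + 8*f + f*b**2)
y(N) = 2*N*(182 + N) (y(N) = (182 + N)*(2*N) = 2*N*(182 + N))
s(124, -61) + y(99) = (11 + 8*124 + 124*(-61)**2) + 2*99*(182 + 99) = (11 + 992 + 124*3721) + 2*99*281 = (11 + 992 + 461404) + 55638 = 462407 + 55638 = 518045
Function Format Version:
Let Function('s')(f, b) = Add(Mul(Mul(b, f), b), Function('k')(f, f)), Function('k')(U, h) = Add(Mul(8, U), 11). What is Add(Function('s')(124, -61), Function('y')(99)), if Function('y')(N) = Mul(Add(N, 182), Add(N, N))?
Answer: 518045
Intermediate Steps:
Function('k')(U, h) = Add(11, Mul(8, U))
Function('s')(f, b) = Add(11, Mul(8, f), Mul(f, Pow(b, 2))) (Function('s')(f, b) = Add(Mul(Mul(b, f), b), Add(11, Mul(8, f))) = Add(Mul(f, Pow(b, 2)), Add(11, Mul(8, f))) = Add(11, Mul(8, f), Mul(f, Pow(b, 2))))
Function('y')(N) = Mul(2, N, Add(182, N)) (Function('y')(N) = Mul(Add(182, N), Mul(2, N)) = Mul(2, N, Add(182, N)))
Add(Function('s')(124, -61), Function('y')(99)) = Add(Add(11, Mul(8, 124), Mul(124, Pow(-61, 2))), Mul(2, 99, Add(182, 99))) = Add(Add(11, 992, Mul(124, 3721)), Mul(2, 99, 281)) = Add(Add(11, 992, 461404), 55638) = Add(462407, 55638) = 518045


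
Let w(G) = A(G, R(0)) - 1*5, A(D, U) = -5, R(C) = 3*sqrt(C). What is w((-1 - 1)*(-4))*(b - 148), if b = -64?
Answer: 2120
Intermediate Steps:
w(G) = -10 (w(G) = -5 - 1*5 = -5 - 5 = -10)
w((-1 - 1)*(-4))*(b - 148) = -10*(-64 - 148) = -10*(-212) = 2120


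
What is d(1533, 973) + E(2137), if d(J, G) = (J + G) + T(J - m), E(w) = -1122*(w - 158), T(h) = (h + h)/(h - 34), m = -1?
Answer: -831723733/375 ≈ -2.2179e+6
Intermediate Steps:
T(h) = 2*h/(-34 + h) (T(h) = (2*h)/(-34 + h) = 2*h/(-34 + h))
E(w) = 177276 - 1122*w (E(w) = -1122*(-158 + w) = 177276 - 1122*w)
d(J, G) = G + J + 2*(1 + J)/(-33 + J) (d(J, G) = (J + G) + 2*(J - 1*(-1))/(-34 + (J - 1*(-1))) = (G + J) + 2*(J + 1)/(-34 + (J + 1)) = (G + J) + 2*(1 + J)/(-34 + (1 + J)) = (G + J) + 2*(1 + J)/(-33 + J) = G + J + 2*(1 + J)/(-33 + J))
d(1533, 973) + E(2137) = (2 + 2*1533 + (-33 + 1533)*(973 + 1533))/(-33 + 1533) + (177276 - 1122*2137) = (2 + 3066 + 1500*2506)/1500 + (177276 - 2397714) = (2 + 3066 + 3759000)/1500 - 2220438 = (1/1500)*3762068 - 2220438 = 940517/375 - 2220438 = -831723733/375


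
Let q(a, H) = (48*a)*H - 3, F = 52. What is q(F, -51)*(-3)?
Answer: 381897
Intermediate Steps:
q(a, H) = -3 + 48*H*a (q(a, H) = 48*H*a - 3 = -3 + 48*H*a)
q(F, -51)*(-3) = (-3 + 48*(-51)*52)*(-3) = (-3 - 127296)*(-3) = -127299*(-3) = 381897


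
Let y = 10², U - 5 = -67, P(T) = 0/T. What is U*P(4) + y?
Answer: 100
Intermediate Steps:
P(T) = 0
U = -62 (U = 5 - 67 = -62)
y = 100
U*P(4) + y = -62*0 + 100 = 0 + 100 = 100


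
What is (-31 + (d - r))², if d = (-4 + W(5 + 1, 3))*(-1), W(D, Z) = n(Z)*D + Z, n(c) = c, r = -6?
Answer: 1764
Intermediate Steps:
W(D, Z) = Z + D*Z (W(D, Z) = Z*D + Z = D*Z + Z = Z + D*Z)
d = -17 (d = (-4 + 3*(1 + (5 + 1)))*(-1) = (-4 + 3*(1 + 6))*(-1) = (-4 + 3*7)*(-1) = (-4 + 21)*(-1) = 17*(-1) = -17)
(-31 + (d - r))² = (-31 + (-17 - 1*(-6)))² = (-31 + (-17 + 6))² = (-31 - 11)² = (-42)² = 1764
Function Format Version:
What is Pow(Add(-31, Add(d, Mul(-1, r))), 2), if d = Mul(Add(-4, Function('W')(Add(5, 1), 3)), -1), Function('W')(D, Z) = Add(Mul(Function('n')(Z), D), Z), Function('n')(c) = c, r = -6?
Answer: 1764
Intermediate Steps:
Function('W')(D, Z) = Add(Z, Mul(D, Z)) (Function('W')(D, Z) = Add(Mul(Z, D), Z) = Add(Mul(D, Z), Z) = Add(Z, Mul(D, Z)))
d = -17 (d = Mul(Add(-4, Mul(3, Add(1, Add(5, 1)))), -1) = Mul(Add(-4, Mul(3, Add(1, 6))), -1) = Mul(Add(-4, Mul(3, 7)), -1) = Mul(Add(-4, 21), -1) = Mul(17, -1) = -17)
Pow(Add(-31, Add(d, Mul(-1, r))), 2) = Pow(Add(-31, Add(-17, Mul(-1, -6))), 2) = Pow(Add(-31, Add(-17, 6)), 2) = Pow(Add(-31, -11), 2) = Pow(-42, 2) = 1764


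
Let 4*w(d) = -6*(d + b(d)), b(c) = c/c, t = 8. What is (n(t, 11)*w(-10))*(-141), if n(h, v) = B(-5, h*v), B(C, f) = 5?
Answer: -19035/2 ≈ -9517.5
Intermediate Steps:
b(c) = 1
n(h, v) = 5
w(d) = -3/2 - 3*d/2 (w(d) = (-6*(d + 1))/4 = (-6*(1 + d))/4 = (-6 - 6*d)/4 = -3/2 - 3*d/2)
(n(t, 11)*w(-10))*(-141) = (5*(-3/2 - 3/2*(-10)))*(-141) = (5*(-3/2 + 15))*(-141) = (5*(27/2))*(-141) = (135/2)*(-141) = -19035/2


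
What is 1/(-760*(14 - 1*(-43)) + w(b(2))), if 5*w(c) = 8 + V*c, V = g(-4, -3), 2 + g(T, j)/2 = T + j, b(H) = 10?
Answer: -5/216772 ≈ -2.3066e-5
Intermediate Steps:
g(T, j) = -4 + 2*T + 2*j (g(T, j) = -4 + 2*(T + j) = -4 + (2*T + 2*j) = -4 + 2*T + 2*j)
V = -18 (V = -4 + 2*(-4) + 2*(-3) = -4 - 8 - 6 = -18)
w(c) = 8/5 - 18*c/5 (w(c) = (8 - 18*c)/5 = 8/5 - 18*c/5)
1/(-760*(14 - 1*(-43)) + w(b(2))) = 1/(-760*(14 - 1*(-43)) + (8/5 - 18/5*10)) = 1/(-760*(14 + 43) + (8/5 - 36)) = 1/(-760*57 - 172/5) = 1/(-43320 - 172/5) = 1/(-216772/5) = -5/216772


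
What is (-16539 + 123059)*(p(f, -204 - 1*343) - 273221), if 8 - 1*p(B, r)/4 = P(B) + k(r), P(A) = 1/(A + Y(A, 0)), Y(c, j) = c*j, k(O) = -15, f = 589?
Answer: -17136190362200/589 ≈ -2.9094e+10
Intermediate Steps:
P(A) = 1/A (P(A) = 1/(A + A*0) = 1/(A + 0) = 1/A)
p(B, r) = 92 - 4/B (p(B, r) = 32 - 4*(1/B - 15) = 32 - 4*(-15 + 1/B) = 32 + (60 - 4/B) = 92 - 4/B)
(-16539 + 123059)*(p(f, -204 - 1*343) - 273221) = (-16539 + 123059)*((92 - 4/589) - 273221) = 106520*((92 - 4*1/589) - 273221) = 106520*((92 - 4/589) - 273221) = 106520*(54184/589 - 273221) = 106520*(-160872985/589) = -17136190362200/589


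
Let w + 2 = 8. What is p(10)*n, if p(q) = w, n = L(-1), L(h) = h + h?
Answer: -12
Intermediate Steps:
L(h) = 2*h
n = -2 (n = 2*(-1) = -2)
w = 6 (w = -2 + 8 = 6)
p(q) = 6
p(10)*n = 6*(-2) = -12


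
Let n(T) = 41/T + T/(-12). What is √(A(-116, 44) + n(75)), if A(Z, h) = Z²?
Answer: √12105267/30 ≈ 115.98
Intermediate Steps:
n(T) = 41/T - T/12 (n(T) = 41/T + T*(-1/12) = 41/T - T/12)
√(A(-116, 44) + n(75)) = √((-116)² + (41/75 - 1/12*75)) = √(13456 + (41*(1/75) - 25/4)) = √(13456 + (41/75 - 25/4)) = √(13456 - 1711/300) = √(4035089/300) = √12105267/30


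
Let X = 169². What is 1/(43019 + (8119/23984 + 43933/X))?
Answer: 685007024/29469602741287 ≈ 2.3245e-5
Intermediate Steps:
X = 28561
1/(43019 + (8119/23984 + 43933/X)) = 1/(43019 + (8119/23984 + 43933/28561)) = 1/(43019 + 1285575831/685007024) = 1/(29469602741287/685007024) = 685007024/29469602741287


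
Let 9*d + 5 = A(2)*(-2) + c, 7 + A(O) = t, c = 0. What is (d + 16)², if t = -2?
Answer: 24649/81 ≈ 304.31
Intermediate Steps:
A(O) = -9 (A(O) = -7 - 2 = -9)
d = 13/9 (d = -5/9 + (-9*(-2) + 0)/9 = -5/9 + (18 + 0)/9 = -5/9 + (⅑)*18 = -5/9 + 2 = 13/9 ≈ 1.4444)
(d + 16)² = (13/9 + 16)² = (157/9)² = 24649/81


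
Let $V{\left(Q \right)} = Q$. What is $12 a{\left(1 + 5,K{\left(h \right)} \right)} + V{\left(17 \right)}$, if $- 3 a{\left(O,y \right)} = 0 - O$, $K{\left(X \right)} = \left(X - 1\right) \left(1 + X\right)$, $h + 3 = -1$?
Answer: $41$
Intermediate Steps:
$h = -4$ ($h = -3 - 1 = -4$)
$K{\left(X \right)} = \left(1 + X\right) \left(-1 + X\right)$ ($K{\left(X \right)} = \left(-1 + X\right) \left(1 + X\right) = \left(1 + X\right) \left(-1 + X\right)$)
$a{\left(O,y \right)} = \frac{O}{3}$ ($a{\left(O,y \right)} = - \frac{0 - O}{3} = - \frac{\left(-1\right) O}{3} = \frac{O}{3}$)
$12 a{\left(1 + 5,K{\left(h \right)} \right)} + V{\left(17 \right)} = 12 \frac{1 + 5}{3} + 17 = 12 \cdot \frac{1}{3} \cdot 6 + 17 = 12 \cdot 2 + 17 = 24 + 17 = 41$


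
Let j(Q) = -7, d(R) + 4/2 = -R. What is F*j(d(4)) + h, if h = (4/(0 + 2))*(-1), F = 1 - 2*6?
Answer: 75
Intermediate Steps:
d(R) = -2 - R
F = -11 (F = 1 - 12 = -11)
h = -2 (h = (4/2)*(-1) = (4*(½))*(-1) = 2*(-1) = -2)
F*j(d(4)) + h = -11*(-7) - 2 = 77 - 2 = 75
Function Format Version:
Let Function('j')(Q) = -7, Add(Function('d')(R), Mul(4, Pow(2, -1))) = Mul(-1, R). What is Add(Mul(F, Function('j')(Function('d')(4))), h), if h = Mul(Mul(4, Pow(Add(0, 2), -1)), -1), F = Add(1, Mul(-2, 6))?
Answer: 75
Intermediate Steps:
Function('d')(R) = Add(-2, Mul(-1, R))
F = -11 (F = Add(1, -12) = -11)
h = -2 (h = Mul(Mul(4, Pow(2, -1)), -1) = Mul(Mul(4, Rational(1, 2)), -1) = Mul(2, -1) = -2)
Add(Mul(F, Function('j')(Function('d')(4))), h) = Add(Mul(-11, -7), -2) = Add(77, -2) = 75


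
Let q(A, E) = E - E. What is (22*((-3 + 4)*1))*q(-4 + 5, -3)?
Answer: 0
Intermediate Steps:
q(A, E) = 0
(22*((-3 + 4)*1))*q(-4 + 5, -3) = (22*((-3 + 4)*1))*0 = (22*(1*1))*0 = (22*1)*0 = 22*0 = 0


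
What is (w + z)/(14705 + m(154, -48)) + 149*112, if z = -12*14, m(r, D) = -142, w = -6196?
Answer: 243020980/14563 ≈ 16688.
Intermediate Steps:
z = -168
(w + z)/(14705 + m(154, -48)) + 149*112 = (-6196 - 168)/(14705 - 142) + 149*112 = -6364/14563 + 16688 = 243020980/14563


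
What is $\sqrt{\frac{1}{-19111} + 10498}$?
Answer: $\frac{\sqrt{3834187890747}}{19111} \approx 102.46$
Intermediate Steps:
$\sqrt{\frac{1}{-19111} + 10498} = \sqrt{- \frac{1}{19111} + 10498} = \sqrt{\frac{200627277}{19111}} = \frac{\sqrt{3834187890747}}{19111}$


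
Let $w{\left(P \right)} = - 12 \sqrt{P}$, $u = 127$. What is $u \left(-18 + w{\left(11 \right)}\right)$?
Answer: $-2286 - 1524 \sqrt{11} \approx -7340.5$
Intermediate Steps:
$u \left(-18 + w{\left(11 \right)}\right) = 127 \left(-18 - 12 \sqrt{11}\right) = -2286 - 1524 \sqrt{11}$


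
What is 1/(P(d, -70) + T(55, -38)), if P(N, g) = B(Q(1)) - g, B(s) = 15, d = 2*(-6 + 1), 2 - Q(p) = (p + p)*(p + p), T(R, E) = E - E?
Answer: 1/85 ≈ 0.011765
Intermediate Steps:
T(R, E) = 0
Q(p) = 2 - 4*p² (Q(p) = 2 - (p + p)*(p + p) = 2 - 2*p*2*p = 2 - 4*p²)
d = -10 (d = 2*(-5) = -10)
P(N, g) = 15 - g
1/(P(d, -70) + T(55, -38)) = 1/((15 - 1*(-70)) + 0) = 1/((15 + 70) + 0) = 1/(85 + 0) = 1/85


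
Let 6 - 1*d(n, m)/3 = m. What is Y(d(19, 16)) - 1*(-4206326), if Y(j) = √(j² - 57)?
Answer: 4206326 + √843 ≈ 4.2064e+6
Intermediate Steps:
d(n, m) = 18 - 3*m
Y(j) = √(-57 + j²)
Y(d(19, 16)) - 1*(-4206326) = √(-57 + (18 - 3*16)²) - 1*(-4206326) = √(-57 + (18 - 48)²) + 4206326 = √(-57 + (-30)²) + 4206326 = √(-57 + 900) + 4206326 = √843 + 4206326 = 4206326 + √843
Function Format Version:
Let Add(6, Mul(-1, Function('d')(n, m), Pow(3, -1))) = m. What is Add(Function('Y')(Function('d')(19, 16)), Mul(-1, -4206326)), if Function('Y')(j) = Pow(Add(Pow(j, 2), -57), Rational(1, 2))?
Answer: Add(4206326, Pow(843, Rational(1, 2))) ≈ 4.2064e+6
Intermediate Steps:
Function('d')(n, m) = Add(18, Mul(-3, m))
Function('Y')(j) = Pow(Add(-57, Pow(j, 2)), Rational(1, 2))
Add(Function('Y')(Function('d')(19, 16)), Mul(-1, -4206326)) = Add(Pow(Add(-57, Pow(Add(18, Mul(-3, 16)), 2)), Rational(1, 2)), Mul(-1, -4206326)) = Add(Pow(Add(-57, Pow(Add(18, -48), 2)), Rational(1, 2)), 4206326) = Add(Pow(Add(-57, Pow(-30, 2)), Rational(1, 2)), 4206326) = Add(Pow(Add(-57, 900), Rational(1, 2)), 4206326) = Add(Pow(843, Rational(1, 2)), 4206326) = Add(4206326, Pow(843, Rational(1, 2)))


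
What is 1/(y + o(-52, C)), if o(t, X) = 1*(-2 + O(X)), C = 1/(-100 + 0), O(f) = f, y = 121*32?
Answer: 100/386999 ≈ 0.00025840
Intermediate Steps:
y = 3872
C = -1/100 (C = 1/(-100) = -1/100 ≈ -0.010000)
o(t, X) = -2 + X (o(t, X) = 1*(-2 + X) = -2 + X)
1/(y + o(-52, C)) = 1/(3872 + (-2 - 1/100)) = 1/(3872 - 201/100) = 1/(386999/100) = 100/386999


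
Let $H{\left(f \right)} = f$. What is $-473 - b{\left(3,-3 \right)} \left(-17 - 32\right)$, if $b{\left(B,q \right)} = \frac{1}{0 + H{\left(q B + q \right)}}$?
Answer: $- \frac{5725}{12} \approx -477.08$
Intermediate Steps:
$b{\left(B,q \right)} = \frac{1}{q + B q}$ ($b{\left(B,q \right)} = \frac{1}{0 + \left(q B + q\right)} = \frac{1}{0 + \left(B q + q\right)} = \frac{1}{0 + \left(q + B q\right)} = \frac{1}{q + B q}$)
$-473 - b{\left(3,-3 \right)} \left(-17 - 32\right) = -473 - \frac{1}{\left(-3\right) \left(1 + 3\right)} \left(-17 - 32\right) = -473 - - \frac{1}{3 \cdot 4} \left(-49\right) = -473 - \left(- \frac{1}{3}\right) \frac{1}{4} \left(-49\right) = -473 - \left(- \frac{1}{12}\right) \left(-49\right) = -473 - \frac{49}{12} = - \frac{5725}{12}$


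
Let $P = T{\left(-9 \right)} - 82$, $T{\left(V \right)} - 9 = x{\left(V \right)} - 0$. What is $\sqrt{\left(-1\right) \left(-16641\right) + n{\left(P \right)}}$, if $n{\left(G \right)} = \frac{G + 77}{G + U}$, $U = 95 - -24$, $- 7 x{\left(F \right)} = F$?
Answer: $\frac{4 \sqrt{113951053}}{331} \approx 129.0$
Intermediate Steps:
$x{\left(F \right)} = - \frac{F}{7}$
$U = 119$ ($U = 95 + 24 = 119$)
$T{\left(V \right)} = 9 - \frac{V}{7}$
$P = - \frac{502}{7}$ ($P = \left(9 - - \frac{9}{7}\right) - 82 = \left(9 + \frac{9}{7}\right) - 82 = \frac{72}{7} - 82 = - \frac{502}{7} \approx -71.714$)
$n{\left(G \right)} = \frac{77 + G}{119 + G}$ ($n{\left(G \right)} = \frac{G + 77}{G + 119} = \frac{77 + G}{119 + G}$)
$\sqrt{\left(-1\right) \left(-16641\right) + n{\left(P \right)}} = \sqrt{\left(-1\right) \left(-16641\right) + \frac{77 - \frac{502}{7}}{119 - \frac{502}{7}}} = \sqrt{16641 + \frac{1}{\frac{331}{7}} \cdot \frac{37}{7}} = \sqrt{16641 + \frac{7}{331} \cdot \frac{37}{7}} = \sqrt{16641 + \frac{37}{331}} = \sqrt{\frac{5508208}{331}} = \frac{4 \sqrt{113951053}}{331}$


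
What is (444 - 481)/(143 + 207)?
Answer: -37/350 ≈ -0.10571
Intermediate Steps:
(444 - 481)/(143 + 207) = -37/350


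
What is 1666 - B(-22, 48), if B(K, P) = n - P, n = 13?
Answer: 1701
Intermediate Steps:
B(K, P) = 13 - P
1666 - B(-22, 48) = 1666 - (13 - 1*48) = 1666 - (13 - 48) = 1666 - 1*(-35) = 1666 + 35 = 1701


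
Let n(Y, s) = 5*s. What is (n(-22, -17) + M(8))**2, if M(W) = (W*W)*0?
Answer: 7225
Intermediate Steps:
M(W) = 0 (M(W) = W**2*0 = 0)
(n(-22, -17) + M(8))**2 = (5*(-17) + 0)**2 = (-85 + 0)**2 = (-85)**2 = 7225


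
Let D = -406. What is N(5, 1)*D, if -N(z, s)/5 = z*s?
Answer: 10150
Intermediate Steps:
N(z, s) = -5*s*z (N(z, s) = -5*z*s = -5*s*z)
N(5, 1)*D = -5*1*5*(-406) = -25*(-406) = 10150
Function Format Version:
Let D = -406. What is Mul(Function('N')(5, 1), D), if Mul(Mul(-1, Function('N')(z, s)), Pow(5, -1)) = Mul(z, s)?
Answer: 10150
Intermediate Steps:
Function('N')(z, s) = Mul(-5, s, z) (Function('N')(z, s) = Mul(-5, Mul(z, s)) = Mul(-5, Mul(s, z)) = Mul(-5, s, z))
Mul(Function('N')(5, 1), D) = Mul(Mul(-5, 1, 5), -406) = Mul(-25, -406) = 10150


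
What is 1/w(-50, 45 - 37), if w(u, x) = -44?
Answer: -1/44 ≈ -0.022727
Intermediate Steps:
1/w(-50, 45 - 37) = 1/(-44) = -1/44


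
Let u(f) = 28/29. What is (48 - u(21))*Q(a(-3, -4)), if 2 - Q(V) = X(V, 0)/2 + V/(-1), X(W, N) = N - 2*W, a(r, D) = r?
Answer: -5456/29 ≈ -188.14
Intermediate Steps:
u(f) = 28/29 (u(f) = 28*(1/29) = 28/29)
Q(V) = 2 + 2*V (Q(V) = 2 - ((0 - 2*V)/2 + V/(-1)) = 2 - (-2*V*(1/2) + V*(-1)) = 2 - (-V - V) = 2 - (-2)*V = 2 + 2*V)
(48 - u(21))*Q(a(-3, -4)) = (48 - 1*28/29)*(2 + 2*(-3)) = (48 - 28/29)*(2 - 6) = (1364/29)*(-4) = -5456/29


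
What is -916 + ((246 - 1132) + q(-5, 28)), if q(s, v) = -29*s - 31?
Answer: -1688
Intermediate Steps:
q(s, v) = -31 - 29*s
-916 + ((246 - 1132) + q(-5, 28)) = -916 + ((246 - 1132) + (-31 - 29*(-5))) = -916 + (-886 + (-31 + 145)) = -916 + (-886 + 114) = -916 - 772 = -1688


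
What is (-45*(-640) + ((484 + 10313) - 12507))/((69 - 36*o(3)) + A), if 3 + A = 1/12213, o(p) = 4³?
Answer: -330850170/27332693 ≈ -12.105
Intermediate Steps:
o(p) = 64
A = -36638/12213 (A = -3 + 1/12213 = -36638/12213 ≈ -2.9999)
(-45*(-640) + ((484 + 10313) - 12507))/((69 - 36*o(3)) + A) = (-45*(-640) + ((484 + 10313) - 12507))/((69 - 36*64) - 36638/12213) = (28800 + (10797 - 12507))/((69 - 2304) - 36638/12213) = (28800 - 1710)/(-2235 - 36638/12213) = 27090/(-27332693/12213) = 27090*(-12213/27332693) = -330850170/27332693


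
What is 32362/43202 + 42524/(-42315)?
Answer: -233861909/914046315 ≈ -0.25585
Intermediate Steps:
32362/43202 + 42524/(-42315) = 32362*(1/43202) + 42524*(-1/42315) = 16181/21601 - 42524/42315 = -233861909/914046315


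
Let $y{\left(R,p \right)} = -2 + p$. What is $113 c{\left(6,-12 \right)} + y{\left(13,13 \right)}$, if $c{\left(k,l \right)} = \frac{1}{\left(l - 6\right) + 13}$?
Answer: $- \frac{58}{5} \approx -11.6$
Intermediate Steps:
$c{\left(k,l \right)} = \frac{1}{7 + l}$ ($c{\left(k,l \right)} = \frac{1}{\left(-6 + l\right) + 13} = \frac{1}{7 + l}$)
$113 c{\left(6,-12 \right)} + y{\left(13,13 \right)} = \frac{113}{7 - 12} + \left(-2 + 13\right) = \frac{113}{-5} + 11 = 113 \left(- \frac{1}{5}\right) + 11 = - \frac{113}{5} + 11 = - \frac{58}{5}$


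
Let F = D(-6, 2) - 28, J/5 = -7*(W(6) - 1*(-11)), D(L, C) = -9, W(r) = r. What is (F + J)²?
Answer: 399424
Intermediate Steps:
J = -595 (J = 5*(-7*(6 - 1*(-11))) = 5*(-7*(6 + 11)) = 5*(-7*17) = 5*(-119) = -595)
F = -37 (F = -9 - 28 = -37)
(F + J)² = (-37 - 595)² = (-632)² = 399424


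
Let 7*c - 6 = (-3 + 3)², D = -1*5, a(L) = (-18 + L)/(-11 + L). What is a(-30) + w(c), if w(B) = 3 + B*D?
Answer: -33/287 ≈ -0.11498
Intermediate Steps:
a(L) = (-18 + L)/(-11 + L)
D = -5
c = 6/7 (c = 6/7 + (-3 + 3)²/7 = 6/7 + (⅐)*0² = 6/7 + (⅐)*0 = 6/7 + 0 = 6/7 ≈ 0.85714)
w(B) = 3 - 5*B (w(B) = 3 + B*(-5) = 3 - 5*B)
a(-30) + w(c) = (-18 - 30)/(-11 - 30) + (3 - 5*6/7) = -48/(-41) + (3 - 30/7) = -1/41*(-48) - 9/7 = 48/41 - 9/7 = -33/287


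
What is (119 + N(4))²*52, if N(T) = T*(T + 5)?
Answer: 1249300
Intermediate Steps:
N(T) = T*(5 + T)
(119 + N(4))²*52 = (119 + 4*(5 + 4))²*52 = (119 + 4*9)²*52 = (119 + 36)²*52 = 155²*52 = 24025*52 = 1249300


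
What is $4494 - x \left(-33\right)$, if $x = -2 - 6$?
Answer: $4230$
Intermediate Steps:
$x = -8$
$4494 - x \left(-33\right) = 4494 - \left(-8\right) \left(-33\right) = 4494 - 264 = 4230$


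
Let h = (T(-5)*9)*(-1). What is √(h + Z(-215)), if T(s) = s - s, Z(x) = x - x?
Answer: 0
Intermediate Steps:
Z(x) = 0
T(s) = 0
h = 0 (h = (0*9)*(-1) = 0*(-1) = 0)
√(h + Z(-215)) = √(0 + 0) = √0 = 0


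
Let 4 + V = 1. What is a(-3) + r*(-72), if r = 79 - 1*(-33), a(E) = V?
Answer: -8067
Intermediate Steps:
V = -3 (V = -4 + 1 = -3)
a(E) = -3
r = 112 (r = 79 + 33 = 112)
a(-3) + r*(-72) = -3 + 112*(-72) = -3 - 8064 = -8067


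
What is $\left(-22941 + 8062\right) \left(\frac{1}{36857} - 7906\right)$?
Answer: $\frac{4335613250639}{36857} \approx 1.1763 \cdot 10^{8}$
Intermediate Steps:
$\left(-22941 + 8062\right) \left(\frac{1}{36857} - 7906\right) = - 14879 \left(\frac{1}{36857} - 7906\right) = \left(-14879\right) \left(- \frac{291391441}{36857}\right) = \frac{4335613250639}{36857}$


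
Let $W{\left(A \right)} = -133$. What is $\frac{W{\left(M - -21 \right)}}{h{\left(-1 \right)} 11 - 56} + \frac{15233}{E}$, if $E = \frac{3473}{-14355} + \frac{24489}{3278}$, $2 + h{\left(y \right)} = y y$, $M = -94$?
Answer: $\frac{4370072314093}{2071853797} \approx 2109.3$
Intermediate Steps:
$h{\left(y \right)} = -2 + y^{2}$ ($h{\left(y \right)} = -2 + y y = -2 + y^{2}$)
$E = \frac{30923191}{4277790}$ ($E = 3473 \left(- \frac{1}{14355}\right) + 24489 \cdot \frac{1}{3278} = - \frac{3473}{14355} + \frac{24489}{3278} = \frac{30923191}{4277790} \approx 7.2288$)
$\frac{W{\left(M - -21 \right)}}{h{\left(-1 \right)} 11 - 56} + \frac{15233}{E} = - \frac{133}{\left(-2 + \left(-1\right)^{2}\right) 11 - 56} + \frac{15233}{\frac{30923191}{4277790}} = - \frac{133}{\left(-2 + 1\right) 11 - 56} + 15233 \cdot \frac{4277790}{30923191} = - \frac{133}{\left(-1\right) 11 - 56} + \frac{65163575070}{30923191} = - \frac{133}{-11 - 56} + \frac{65163575070}{30923191} = - \frac{133}{-67} + \frac{65163575070}{30923191} = \left(-133\right) \left(- \frac{1}{67}\right) + \frac{65163575070}{30923191} = \frac{133}{67} + \frac{65163575070}{30923191} = \frac{4370072314093}{2071853797}$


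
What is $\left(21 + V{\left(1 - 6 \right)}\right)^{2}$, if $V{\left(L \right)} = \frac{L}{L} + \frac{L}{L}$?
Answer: $529$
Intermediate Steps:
$V{\left(L \right)} = 2$ ($V{\left(L \right)} = 1 + 1 = 2$)
$\left(21 + V{\left(1 - 6 \right)}\right)^{2} = \left(21 + 2\right)^{2} = 23^{2} = 529$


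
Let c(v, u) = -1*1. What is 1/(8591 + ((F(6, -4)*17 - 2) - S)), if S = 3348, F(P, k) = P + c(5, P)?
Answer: 1/5326 ≈ 0.00018776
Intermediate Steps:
c(v, u) = -1
F(P, k) = -1 + P (F(P, k) = P - 1 = -1 + P)
1/(8591 + ((F(6, -4)*17 - 2) - S)) = 1/(8591 + (((-1 + 6)*17 - 2) - 1*3348)) = 1/(8591 + ((5*17 - 2) - 3348)) = 1/(8591 + ((85 - 2) - 3348)) = 1/(8591 + (83 - 3348)) = 1/(8591 - 3265) = 1/5326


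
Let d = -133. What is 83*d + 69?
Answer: -10970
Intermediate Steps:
83*d + 69 = 83*(-133) + 69 = -11039 + 69 = -10970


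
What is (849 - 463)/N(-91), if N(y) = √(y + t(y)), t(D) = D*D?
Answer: 193*√910/1365 ≈ 4.2653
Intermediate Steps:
t(D) = D²
N(y) = √(y + y²)
(849 - 463)/N(-91) = (849 - 463)/(√(-91*(1 - 91))) = 386/(√(-91*(-90))) = 386/(√8190) = 386/((3*√910)) = 386*(√910/2730) = 193*√910/1365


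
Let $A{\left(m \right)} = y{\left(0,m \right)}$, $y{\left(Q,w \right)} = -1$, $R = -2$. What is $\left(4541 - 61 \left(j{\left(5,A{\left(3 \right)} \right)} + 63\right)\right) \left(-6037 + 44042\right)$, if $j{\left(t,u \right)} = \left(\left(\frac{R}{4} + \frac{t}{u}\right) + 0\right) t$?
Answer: $\frac{180561755}{2} \approx 9.0281 \cdot 10^{7}$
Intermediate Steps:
$A{\left(m \right)} = -1$
$j{\left(t,u \right)} = t \left(- \frac{1}{2} + \frac{t}{u}\right)$ ($j{\left(t,u \right)} = \left(\left(- \frac{2}{4} + \frac{t}{u}\right) + 0\right) t = \left(\left(\left(-2\right) \frac{1}{4} + \frac{t}{u}\right) + 0\right) t = \left(\left(- \frac{1}{2} + \frac{t}{u}\right) + 0\right) t = \left(- \frac{1}{2} + \frac{t}{u}\right) t = t \left(- \frac{1}{2} + \frac{t}{u}\right)$)
$\left(4541 - 61 \left(j{\left(5,A{\left(3 \right)} \right)} + 63\right)\right) \left(-6037 + 44042\right) = \left(4541 - 61 \left(\left(\left(- \frac{1}{2}\right) 5 + \frac{5^{2}}{-1}\right) + 63\right)\right) \left(-6037 + 44042\right) = \left(4541 - 61 \left(\left(- \frac{5}{2} + 25 \left(-1\right)\right) + 63\right)\right) 38005 = \left(4541 - 61 \left(\left(- \frac{5}{2} - 25\right) + 63\right)\right) 38005 = \left(4541 - 61 \left(- \frac{55}{2} + 63\right)\right) 38005 = \left(4541 - \frac{4331}{2}\right) 38005 = \frac{4751}{2} \cdot 38005 = \frac{180561755}{2}$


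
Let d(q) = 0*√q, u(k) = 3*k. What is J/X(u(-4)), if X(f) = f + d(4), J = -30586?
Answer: 15293/6 ≈ 2548.8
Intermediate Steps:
d(q) = 0
X(f) = f (X(f) = f + 0 = f)
J/X(u(-4)) = -30586/(3*(-4)) = -30586/(-12) = -30586*(-1/12) = 15293/6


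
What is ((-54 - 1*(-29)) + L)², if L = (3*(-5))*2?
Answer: 3025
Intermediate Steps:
L = -30 (L = -15*2 = -30)
((-54 - 1*(-29)) + L)² = ((-54 - 1*(-29)) - 30)² = ((-54 + 29) - 30)² = (-25 - 30)² = (-55)² = 3025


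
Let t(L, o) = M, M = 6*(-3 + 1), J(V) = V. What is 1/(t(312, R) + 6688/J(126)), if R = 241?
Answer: 63/2588 ≈ 0.024343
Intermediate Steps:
M = -12 (M = 6*(-2) = -12)
t(L, o) = -12
1/(t(312, R) + 6688/J(126)) = 1/(-12 + 6688/126) = 1/(-12 + 6688*(1/126)) = 1/(-12 + 3344/63) = 1/(2588/63) = 63/2588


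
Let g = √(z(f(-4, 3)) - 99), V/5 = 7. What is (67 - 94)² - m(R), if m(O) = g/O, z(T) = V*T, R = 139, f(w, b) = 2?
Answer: 729 - I*√29/139 ≈ 729.0 - 0.038742*I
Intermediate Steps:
V = 35 (V = 5*7 = 35)
z(T) = 35*T
g = I*√29 (g = √(35*2 - 99) = √(70 - 99) = √(-29) = I*√29 ≈ 5.3852*I)
m(O) = I*√29/O (m(O) = (I*√29)/O = I*√29/O)
(67 - 94)² - m(R) = (67 - 94)² - I*√29/139 = (-27)² - I*√29/139 = 729 - I*√29/139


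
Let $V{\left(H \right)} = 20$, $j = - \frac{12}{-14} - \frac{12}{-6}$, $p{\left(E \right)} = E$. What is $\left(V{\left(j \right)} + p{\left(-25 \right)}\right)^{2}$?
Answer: $25$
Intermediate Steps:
$j = \frac{20}{7}$ ($j = \left(-12\right) \left(- \frac{1}{14}\right) - -2 = \frac{6}{7} + 2 = \frac{20}{7} \approx 2.8571$)
$\left(V{\left(j \right)} + p{\left(-25 \right)}\right)^{2} = \left(20 - 25\right)^{2} = \left(-5\right)^{2} = 25$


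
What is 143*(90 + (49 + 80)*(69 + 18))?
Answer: 1617759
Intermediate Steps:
143*(90 + (49 + 80)*(69 + 18)) = 143*(90 + 129*87) = 143*(90 + 11223) = 143*11313 = 1617759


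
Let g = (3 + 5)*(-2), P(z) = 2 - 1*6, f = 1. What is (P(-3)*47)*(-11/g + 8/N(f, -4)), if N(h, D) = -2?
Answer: 2491/4 ≈ 622.75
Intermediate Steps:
P(z) = -4 (P(z) = 2 - 6 = -4)
g = -16 (g = 8*(-2) = -16)
(P(-3)*47)*(-11/g + 8/N(f, -4)) = (-4*47)*(-11/(-16) + 8/(-2)) = -188*(-11*(-1/16) + 8*(-½)) = -188*(11/16 - 4) = -188*(-53/16) = 2491/4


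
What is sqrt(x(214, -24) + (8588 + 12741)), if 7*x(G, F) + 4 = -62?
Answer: sqrt(1044659)/7 ≈ 146.01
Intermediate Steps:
x(G, F) = -66/7 (x(G, F) = -4/7 + (1/7)*(-62) = -4/7 - 62/7 = -66/7)
sqrt(x(214, -24) + (8588 + 12741)) = sqrt(-66/7 + (8588 + 12741)) = sqrt(-66/7 + 21329) = sqrt(149237/7) = sqrt(1044659)/7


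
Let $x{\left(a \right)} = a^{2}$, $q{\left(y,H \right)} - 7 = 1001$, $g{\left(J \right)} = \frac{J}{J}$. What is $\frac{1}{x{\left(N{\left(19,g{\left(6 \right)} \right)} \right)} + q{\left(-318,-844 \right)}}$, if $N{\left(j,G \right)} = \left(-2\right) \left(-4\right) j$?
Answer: $\frac{1}{24112} \approx 4.1473 \cdot 10^{-5}$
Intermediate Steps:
$g{\left(J \right)} = 1$
$q{\left(y,H \right)} = 1008$ ($q{\left(y,H \right)} = 7 + 1001 = 1008$)
$N{\left(j,G \right)} = 8 j$
$\frac{1}{x{\left(N{\left(19,g{\left(6 \right)} \right)} \right)} + q{\left(-318,-844 \right)}} = \frac{1}{\left(8 \cdot 19\right)^{2} + 1008} = \frac{1}{152^{2} + 1008} = \frac{1}{23104 + 1008} = \frac{1}{24112}$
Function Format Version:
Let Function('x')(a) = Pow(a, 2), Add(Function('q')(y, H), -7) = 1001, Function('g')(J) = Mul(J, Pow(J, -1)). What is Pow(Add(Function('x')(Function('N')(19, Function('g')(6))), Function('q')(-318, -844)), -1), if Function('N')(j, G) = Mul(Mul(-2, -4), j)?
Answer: Rational(1, 24112) ≈ 4.1473e-5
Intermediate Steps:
Function('g')(J) = 1
Function('q')(y, H) = 1008 (Function('q')(y, H) = Add(7, 1001) = 1008)
Function('N')(j, G) = Mul(8, j)
Pow(Add(Function('x')(Function('N')(19, Function('g')(6))), Function('q')(-318, -844)), -1) = Pow(Add(Pow(Mul(8, 19), 2), 1008), -1) = Pow(Add(Pow(152, 2), 1008), -1) = Pow(Add(23104, 1008), -1) = Pow(24112, -1) = Rational(1, 24112)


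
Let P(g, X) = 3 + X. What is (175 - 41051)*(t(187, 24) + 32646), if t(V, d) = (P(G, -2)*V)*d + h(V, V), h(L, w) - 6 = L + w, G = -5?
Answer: -1533422264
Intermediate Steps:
h(L, w) = 6 + L + w (h(L, w) = 6 + (L + w) = 6 + L + w)
t(V, d) = 6 + 2*V + V*d (t(V, d) = ((3 - 2)*V)*d + (6 + V + V) = (1*V)*d + (6 + 2*V) = V*d + (6 + 2*V) = 6 + 2*V + V*d)
(175 - 41051)*(t(187, 24) + 32646) = (175 - 41051)*((6 + 2*187 + 187*24) + 32646) = -40876*((6 + 374 + 4488) + 32646) = -40876*(4868 + 32646) = -40876*37514 = -1533422264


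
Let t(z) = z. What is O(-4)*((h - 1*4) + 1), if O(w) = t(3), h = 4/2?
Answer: -3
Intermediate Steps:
h = 2 (h = 4*(½) = 2)
O(w) = 3
O(-4)*((h - 1*4) + 1) = 3*((2 - 1*4) + 1) = 3*((2 - 4) + 1) = 3*(-2 + 1) = 3*(-1) = -3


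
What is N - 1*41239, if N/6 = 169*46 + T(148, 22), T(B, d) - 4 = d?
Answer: 5561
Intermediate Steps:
T(B, d) = 4 + d
N = 46800 (N = 6*(169*46 + (4 + 22)) = 6*(7774 + 26) = 6*7800 = 46800)
N - 1*41239 = 46800 - 1*41239 = 46800 - 41239 = 5561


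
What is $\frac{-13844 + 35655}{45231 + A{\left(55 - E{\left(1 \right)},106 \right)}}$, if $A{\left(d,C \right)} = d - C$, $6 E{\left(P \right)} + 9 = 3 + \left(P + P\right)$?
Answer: $\frac{65433}{135542} \approx 0.48275$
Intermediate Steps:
$E{\left(P \right)} = -1 + \frac{P}{3}$ ($E{\left(P \right)} = - \frac{3}{2} + \frac{3 + \left(P + P\right)}{6} = - \frac{3}{2} + \frac{3 + 2 P}{6} = - \frac{3}{2} + \left(\frac{1}{2} + \frac{P}{3}\right) = -1 + \frac{P}{3}$)
$\frac{-13844 + 35655}{45231 + A{\left(55 - E{\left(1 \right)},106 \right)}} = \frac{-13844 + 35655}{45231 + \left(\left(55 - \left(-1 + \frac{1}{3} \cdot 1\right)\right) - 106\right)} = \frac{21811}{45231 + \left(\left(55 - \left(-1 + \frac{1}{3}\right)\right) - 106\right)} = \frac{21811}{45231 + \left(\left(55 - - \frac{2}{3}\right) - 106\right)} = \frac{21811}{45231 + \left(\left(55 + \frac{2}{3}\right) - 106\right)} = \frac{21811}{45231 + \left(\frac{167}{3} - 106\right)} = \frac{21811}{45231 - \frac{151}{3}} = \frac{21811}{\frac{135542}{3}} = 21811 \cdot \frac{3}{135542} = \frac{65433}{135542}$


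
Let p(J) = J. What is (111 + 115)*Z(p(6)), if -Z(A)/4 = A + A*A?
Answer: -37968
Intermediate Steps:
Z(A) = -4*A - 4*A² (Z(A) = -4*(A + A*A) = -4*(A + A²) = -4*A - 4*A²)
(111 + 115)*Z(p(6)) = (111 + 115)*(-4*6*(1 + 6)) = 226*(-4*6*7) = 226*(-168) = -37968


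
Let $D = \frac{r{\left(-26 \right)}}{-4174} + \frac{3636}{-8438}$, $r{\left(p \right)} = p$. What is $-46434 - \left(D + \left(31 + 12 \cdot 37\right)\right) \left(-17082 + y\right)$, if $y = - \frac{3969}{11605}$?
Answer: $\frac{823635398829297414}{102182640065} \approx 8.0604 \cdot 10^{6}$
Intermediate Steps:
$y = - \frac{3969}{11605}$ ($y = \left(-3969\right) \frac{1}{11605} = - \frac{3969}{11605} \approx -0.34201$)
$D = - \frac{3739319}{8805053}$ ($D = - \frac{26}{-4174} + \frac{3636}{-8438} = \left(-26\right) \left(- \frac{1}{4174}\right) + 3636 \left(- \frac{1}{8438}\right) = \frac{13}{2087} - \frac{1818}{4219} = - \frac{3739319}{8805053} \approx -0.42468$)
$-46434 - \left(D + \left(31 + 12 \cdot 37\right)\right) \left(-17082 + y\right) = -46434 - \left(- \frac{3739319}{8805053} + \left(31 + 12 \cdot 37\right)\right) \left(-17082 - \frac{3969}{11605}\right) = -46434 - \left(- \frac{3739319}{8805053} + \left(31 + 444\right)\right) \left(- \frac{198240579}{11605}\right) = -46434 - \left(- \frac{3739319}{8805053} + 475\right) \left(- \frac{198240579}{11605}\right) = -46434 - \frac{4178660856}{8805053} \left(- \frac{198240579}{11605}\right) = -46434 - - \frac{828380147538075624}{102182640065} = -46434 + \frac{828380147538075624}{102182640065} = \frac{823635398829297414}{102182640065}$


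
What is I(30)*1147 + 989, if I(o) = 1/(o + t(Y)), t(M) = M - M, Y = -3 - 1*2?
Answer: 30817/30 ≈ 1027.2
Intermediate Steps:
Y = -5 (Y = -3 - 2 = -5)
t(M) = 0
I(o) = 1/o (I(o) = 1/(o + 0) = 1/o)
I(30)*1147 + 989 = 1147/30 + 989 = 30817/30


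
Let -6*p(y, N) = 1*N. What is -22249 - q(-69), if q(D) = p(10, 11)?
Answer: -133483/6 ≈ -22247.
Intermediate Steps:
p(y, N) = -N/6
q(D) = -11/6 (q(D) = -1/6*11 = -11/6)
-22249 - q(-69) = -22249 - 1*(-11/6) = -22249 + 11/6 = -133483/6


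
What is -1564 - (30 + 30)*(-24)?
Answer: -124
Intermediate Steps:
-1564 - (30 + 30)*(-24) = -1564 - 60*(-24) = -1564 - 1*(-1440) = -1564 + 1440 = -124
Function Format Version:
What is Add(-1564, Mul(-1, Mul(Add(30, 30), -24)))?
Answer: -124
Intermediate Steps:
Add(-1564, Mul(-1, Mul(Add(30, 30), -24))) = Add(-1564, Mul(-1, Mul(60, -24))) = Add(-1564, Mul(-1, -1440)) = Add(-1564, 1440) = -124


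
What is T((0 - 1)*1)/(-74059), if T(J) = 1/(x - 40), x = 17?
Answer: 1/1703357 ≈ 5.8708e-7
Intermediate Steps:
T(J) = -1/23 (T(J) = 1/(17 - 40) = 1/(-23) = -1/23)
T((0 - 1)*1)/(-74059) = -1/23/(-74059) = -1/23*(-1/74059) = 1/1703357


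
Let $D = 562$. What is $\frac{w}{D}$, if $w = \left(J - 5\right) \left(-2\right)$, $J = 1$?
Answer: $\frac{4}{281} \approx 0.014235$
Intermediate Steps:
$w = 8$ ($w = \left(1 - 5\right) \left(-2\right) = \left(-4\right) \left(-2\right) = 8$)
$\frac{w}{D} = \frac{8}{562} = 8 \cdot \frac{1}{562} = \frac{4}{281}$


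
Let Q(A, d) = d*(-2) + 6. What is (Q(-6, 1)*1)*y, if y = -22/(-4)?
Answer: 22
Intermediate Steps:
Q(A, d) = 6 - 2*d (Q(A, d) = -2*d + 6 = 6 - 2*d)
y = 11/2 (y = -22*(-¼) = 11/2 ≈ 5.5000)
(Q(-6, 1)*1)*y = ((6 - 2*1)*1)*(11/2) = ((6 - 2)*1)*(11/2) = (4*1)*(11/2) = 4*(11/2) = 22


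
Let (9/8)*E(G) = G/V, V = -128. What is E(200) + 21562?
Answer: 388091/18 ≈ 21561.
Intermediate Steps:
E(G) = -G/144 (E(G) = 8*(G/(-128))/9 = 8*(G*(-1/128))/9 = 8*(-G/128)/9 = -G/144)
E(200) + 21562 = -1/144*200 + 21562 = -25/18 + 21562 = 388091/18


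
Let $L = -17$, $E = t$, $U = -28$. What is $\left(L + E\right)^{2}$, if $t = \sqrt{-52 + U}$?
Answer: $209 - 136 i \sqrt{5} \approx 209.0 - 304.11 i$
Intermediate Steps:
$t = 4 i \sqrt{5}$ ($t = \sqrt{-52 - 28} = \sqrt{-80} = 4 i \sqrt{5} \approx 8.9443 i$)
$E = 4 i \sqrt{5} \approx 8.9443 i$
$\left(L + E\right)^{2} = \left(-17 + 4 i \sqrt{5}\right)^{2}$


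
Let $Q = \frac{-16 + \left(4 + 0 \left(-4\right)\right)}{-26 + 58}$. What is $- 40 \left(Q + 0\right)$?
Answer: $15$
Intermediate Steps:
$Q = - \frac{3}{8}$ ($Q = \frac{-16 + \left(4 + 0\right)}{32} = \left(-16 + 4\right) \frac{1}{32} = \left(-12\right) \frac{1}{32} = - \frac{3}{8} \approx -0.375$)
$- 40 \left(Q + 0\right) = - 40 \left(- \frac{3}{8} + 0\right) = \left(-40\right) \left(- \frac{3}{8}\right) = 15$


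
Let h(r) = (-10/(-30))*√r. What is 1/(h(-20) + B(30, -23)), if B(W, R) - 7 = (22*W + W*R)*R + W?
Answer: 6543/4756781 - 6*I*√5/4756781 ≈ 0.0013755 - 2.8205e-6*I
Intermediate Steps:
B(W, R) = 7 + W + R*(22*W + R*W) (B(W, R) = 7 + ((22*W + W*R)*R + W) = 7 + ((22*W + R*W)*R + W) = 7 + (R*(22*W + R*W) + W) = 7 + (W + R*(22*W + R*W)) = 7 + W + R*(22*W + R*W))
h(r) = √r/3 (h(r) = (-10*(-1/30))*√r = √r/3)
1/(h(-20) + B(30, -23)) = 1/(√(-20)/3 + (7 + 30 + 30*(-23)² + 22*(-23)*30)) = 1/((2*I*√5)/3 + (7 + 30 + 30*529 - 15180)) = 1/(2*I*√5/3 + (7 + 30 + 15870 - 15180)) = 1/(2*I*√5/3 + 727) = 1/(727 + 2*I*√5/3)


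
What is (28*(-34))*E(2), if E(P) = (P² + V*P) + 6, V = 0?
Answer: -9520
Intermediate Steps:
E(P) = 6 + P² (E(P) = (P² + 0*P) + 6 = (P² + 0) + 6 = P² + 6 = 6 + P²)
(28*(-34))*E(2) = (28*(-34))*(6 + 2²) = -952*(6 + 4) = -952*10 = -9520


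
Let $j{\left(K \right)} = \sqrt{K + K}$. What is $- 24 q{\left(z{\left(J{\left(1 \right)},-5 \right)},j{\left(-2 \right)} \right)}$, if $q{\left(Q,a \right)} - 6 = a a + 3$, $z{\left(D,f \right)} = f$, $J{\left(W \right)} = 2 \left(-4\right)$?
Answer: $-120$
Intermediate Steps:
$J{\left(W \right)} = -8$
$j{\left(K \right)} = \sqrt{2} \sqrt{K}$ ($j{\left(K \right)} = \sqrt{2 K} = \sqrt{2} \sqrt{K}$)
$q{\left(Q,a \right)} = 9 + a^{2}$ ($q{\left(Q,a \right)} = 6 + \left(a a + 3\right) = 6 + \left(a^{2} + 3\right) = 6 + \left(3 + a^{2}\right) = 9 + a^{2}$)
$- 24 q{\left(z{\left(J{\left(1 \right)},-5 \right)},j{\left(-2 \right)} \right)} = - 24 \left(9 + \left(\sqrt{2} \sqrt{-2}\right)^{2}\right) = - 24 \left(9 + \left(\sqrt{2} i \sqrt{2}\right)^{2}\right) = - 24 \left(9 + \left(2 i\right)^{2}\right) = - 24 \left(9 - 4\right) = \left(-24\right) 5 = -120$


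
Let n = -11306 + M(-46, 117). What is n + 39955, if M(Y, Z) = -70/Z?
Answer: 3351863/117 ≈ 28648.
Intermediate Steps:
n = -1322872/117 (n = -11306 - 70/117 = -1322872/117 ≈ -11307.)
n + 39955 = -1322872/117 + 39955 = 3351863/117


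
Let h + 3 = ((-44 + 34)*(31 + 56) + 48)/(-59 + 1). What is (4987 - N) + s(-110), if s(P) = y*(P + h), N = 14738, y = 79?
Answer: -509193/29 ≈ -17558.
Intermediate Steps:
h = 324/29 (h = -3 + ((-44 + 34)*(31 + 56) + 48)/(-59 + 1) = -3 + (-10*87 + 48)/(-58) = -3 + (-870 + 48)*(-1/58) = -3 - 822*(-1/58) = -3 + 411/29 = 324/29 ≈ 11.172)
s(P) = 25596/29 + 79*P (s(P) = 79*(P + 324/29) = 79*(324/29 + P) = 25596/29 + 79*P)
(4987 - N) + s(-110) = (4987 - 1*14738) + (25596/29 + 79*(-110)) = (4987 - 14738) + (25596/29 - 8690) = -9751 - 226414/29 = -509193/29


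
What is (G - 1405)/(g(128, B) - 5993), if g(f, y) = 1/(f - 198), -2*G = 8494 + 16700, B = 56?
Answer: 980140/419511 ≈ 2.3364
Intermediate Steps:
G = -12597 (G = -(8494 + 16700)/2 = -½*25194 = -12597)
g(f, y) = 1/(-198 + f)
(G - 1405)/(g(128, B) - 5993) = (-12597 - 1405)/(1/(-198 + 128) - 5993) = -14002/(1/(-70) - 5993) = -14002/(-1/70 - 5993) = -14002/(-419511/70) = -14002*(-70/419511) = 980140/419511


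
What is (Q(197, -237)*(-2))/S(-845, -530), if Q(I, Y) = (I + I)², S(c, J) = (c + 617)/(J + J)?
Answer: -82275080/57 ≈ -1.4434e+6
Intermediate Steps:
S(c, J) = (617 + c)/(2*J) (S(c, J) = (617 + c)/((2*J)) = (617 + c)*(1/(2*J)) = (617 + c)/(2*J))
Q(I, Y) = 4*I² (Q(I, Y) = (2*I)² = 4*I²)
(Q(197, -237)*(-2))/S(-845, -530) = ((4*197²)*(-2))/(((½)*(617 - 845)/(-530))) = ((4*38809)*(-2))/(((½)*(-1/530)*(-228))) = (155236*(-2))/(57/265) = -310472*265/57 = -82275080/57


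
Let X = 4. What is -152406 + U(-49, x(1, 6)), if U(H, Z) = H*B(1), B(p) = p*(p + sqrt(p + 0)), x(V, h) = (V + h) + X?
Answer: -152504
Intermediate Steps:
x(V, h) = 4 + V + h (x(V, h) = (V + h) + 4 = 4 + V + h)
B(p) = p*(p + sqrt(p))
U(H, Z) = 2*H (U(H, Z) = H*(1**2 + 1**(3/2)) = H*(1 + 1) = H*2 = 2*H)
-152406 + U(-49, x(1, 6)) = -152406 + 2*(-49) = -152406 - 98 = -152504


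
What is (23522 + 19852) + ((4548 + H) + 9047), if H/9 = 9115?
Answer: 139004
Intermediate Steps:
H = 82035 (H = 9*9115 = 82035)
(23522 + 19852) + ((4548 + H) + 9047) = (23522 + 19852) + ((4548 + 82035) + 9047) = 43374 + (86583 + 9047) = 43374 + 95630 = 139004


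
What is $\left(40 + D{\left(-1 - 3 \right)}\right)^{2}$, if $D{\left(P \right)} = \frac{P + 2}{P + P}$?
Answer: $\frac{25921}{16} \approx 1620.1$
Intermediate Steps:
$D{\left(P \right)} = \frac{2 + P}{2 P}$
$\left(40 + D{\left(-1 - 3 \right)}\right)^{2} = \left(40 + \frac{2 - 4}{2 \left(-1 - 3\right)}\right)^{2} = \left(40 + \frac{2 - 4}{2 \left(-4\right)}\right)^{2} = \left(40 + \frac{1}{2} \left(- \frac{1}{4}\right) \left(-2\right)\right)^{2} = \left(40 + \frac{1}{4}\right)^{2} = \left(\frac{161}{4}\right)^{2} = \frac{25921}{16}$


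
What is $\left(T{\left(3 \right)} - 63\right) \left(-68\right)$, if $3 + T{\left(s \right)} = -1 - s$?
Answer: $4760$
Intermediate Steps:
$T{\left(s \right)} = -4 - s$ ($T{\left(s \right)} = -3 - \left(1 + s\right) = -4 - s$)
$\left(T{\left(3 \right)} - 63\right) \left(-68\right) = \left(\left(-4 - 3\right) - 63\right) \left(-68\right) = \left(-7 - 63\right) \left(-68\right) = \left(-70\right) \left(-68\right) = 4760$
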